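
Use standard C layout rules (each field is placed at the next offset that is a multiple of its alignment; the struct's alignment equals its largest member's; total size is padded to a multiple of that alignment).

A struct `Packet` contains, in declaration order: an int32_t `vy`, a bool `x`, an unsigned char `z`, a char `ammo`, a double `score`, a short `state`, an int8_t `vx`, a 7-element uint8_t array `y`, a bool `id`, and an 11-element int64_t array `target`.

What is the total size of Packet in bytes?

120

vy at 0 (size 4, align 4) → ends 4
x at 4 (size 1, align 1) → ends 5
z at 5 (size 1, align 1) → ends 6
ammo at 6 (size 1, align 1) → ends 7
pad 1 to align 8 for score
score at 8 (size 8, align 8) → ends 16
state at 16 (size 2, align 2) → ends 18
vx at 18 (size 1, align 1) → ends 19
y at 19 (size 7, align 1) → ends 26
id at 26 (size 1, align 1) → ends 27
pad 5 to align 8 for target
target at 32 (size 88, align 8) → ends 120
total 120 bytes, alignment 8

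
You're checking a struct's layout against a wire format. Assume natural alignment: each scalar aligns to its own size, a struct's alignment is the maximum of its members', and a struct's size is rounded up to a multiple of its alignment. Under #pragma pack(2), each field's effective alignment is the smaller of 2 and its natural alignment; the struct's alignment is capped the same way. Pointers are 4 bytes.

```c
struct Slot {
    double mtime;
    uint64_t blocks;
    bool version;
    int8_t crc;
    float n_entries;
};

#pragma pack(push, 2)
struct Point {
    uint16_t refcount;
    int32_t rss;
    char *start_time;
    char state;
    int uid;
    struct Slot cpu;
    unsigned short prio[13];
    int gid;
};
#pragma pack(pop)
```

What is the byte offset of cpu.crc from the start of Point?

33

Slot: @0: mtime [8B, align 8] → 8; @8: blocks [8B, align 8] → 16; @16: version [1B, align 1] → 17; @17: crc [1B, align 1] → 18; +2 pad (align 4); @20: n_entries [4B, align 4] → 24; size 24, align 8
@0: refcount [2B, align 2] → 2
@2: rss [4B, align 2] → 6
@6: start_time [4B, align 2] → 10
@10: state [1B, align 1] → 11
+1 pad (align 2)
@12: uid [4B, align 2] → 16
@16: cpu [24B, align 2] → 40
within Slot: crc at 17
16 + 17 = 33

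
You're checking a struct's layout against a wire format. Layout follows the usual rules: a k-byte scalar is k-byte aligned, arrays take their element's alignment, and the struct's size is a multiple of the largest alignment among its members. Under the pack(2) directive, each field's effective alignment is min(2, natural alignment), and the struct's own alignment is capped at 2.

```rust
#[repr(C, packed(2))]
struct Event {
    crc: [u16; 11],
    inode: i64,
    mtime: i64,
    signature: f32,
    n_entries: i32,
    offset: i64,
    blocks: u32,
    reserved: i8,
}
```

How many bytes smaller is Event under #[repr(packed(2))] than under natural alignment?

4

natural layout:
  0..22  crc  (22B, 2-aligned)
  22..24  -- padding (2B)
  24..32  inode  (8B, 8-aligned)
  32..40  mtime  (8B, 8-aligned)
  40..44  signature  (4B, 4-aligned)
  44..48  n_entries  (4B, 4-aligned)
  48..56  offset  (8B, 8-aligned)
  56..60  blocks  (4B, 4-aligned)
  60..61  reserved  (1B, 1-aligned)
  61..64  -- tail padding (3B)
  sizeof = 64, alignof = 8
packed(2) layout:
  0..22  crc  (22B, 2-aligned)
  22..30  inode  (8B, 2-aligned)
  30..38  mtime  (8B, 2-aligned)
  38..42  signature  (4B, 2-aligned)
  42..46  n_entries  (4B, 2-aligned)
  46..54  offset  (8B, 2-aligned)
  54..58  blocks  (4B, 2-aligned)
  58..59  reserved  (1B, 1-aligned)
  59..60  -- tail padding (1B)
  sizeof = 60, alignof = 2
64 − 60 = 4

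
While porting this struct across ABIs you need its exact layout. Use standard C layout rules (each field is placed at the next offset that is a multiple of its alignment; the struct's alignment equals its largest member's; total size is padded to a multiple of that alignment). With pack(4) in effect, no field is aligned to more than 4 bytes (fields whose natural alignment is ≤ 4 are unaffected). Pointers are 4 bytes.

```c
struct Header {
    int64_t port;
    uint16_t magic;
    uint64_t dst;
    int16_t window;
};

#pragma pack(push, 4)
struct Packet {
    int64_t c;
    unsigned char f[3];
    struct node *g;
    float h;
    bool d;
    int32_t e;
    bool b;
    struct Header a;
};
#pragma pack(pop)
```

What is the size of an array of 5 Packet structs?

Header: 0..8  port  (8B, 8-aligned); 8..10  magic  (2B, 2-aligned); 10..16  -- padding (6B); 16..24  dst  (8B, 8-aligned); 24..26  window  (2B, 2-aligned); 26..32  -- tail padding (6B); sizeof = 32, alignof = 8
0..8  c  (8B, 4-aligned)
8..11  f  (3B, 1-aligned)
11..12  -- padding (1B)
12..16  g  (4B, 4-aligned)
16..20  h  (4B, 4-aligned)
20..21  d  (1B, 1-aligned)
21..24  -- padding (3B)
24..28  e  (4B, 4-aligned)
28..29  b  (1B, 1-aligned)
29..32  -- padding (3B)
32..64  a  (32B, 4-aligned)
sizeof = 64, alignof = 4
array of 5: 5 × 64 = 320

320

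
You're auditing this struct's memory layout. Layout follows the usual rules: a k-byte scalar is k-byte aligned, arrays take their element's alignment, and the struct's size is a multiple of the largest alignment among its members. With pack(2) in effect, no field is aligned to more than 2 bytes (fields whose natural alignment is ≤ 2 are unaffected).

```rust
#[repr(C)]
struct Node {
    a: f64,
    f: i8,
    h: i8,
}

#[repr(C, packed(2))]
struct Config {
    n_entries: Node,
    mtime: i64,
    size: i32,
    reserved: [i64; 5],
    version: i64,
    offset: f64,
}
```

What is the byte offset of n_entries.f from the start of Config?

8

Node: @0: a [8B, align 8] → 8; @8: f [1B, align 1] → 9; @9: h [1B, align 1] → 10; +6 tail pad (align 8); size 16, align 8
@0: n_entries [16B, align 2] → 16
within Node: f at 8
0 + 8 = 8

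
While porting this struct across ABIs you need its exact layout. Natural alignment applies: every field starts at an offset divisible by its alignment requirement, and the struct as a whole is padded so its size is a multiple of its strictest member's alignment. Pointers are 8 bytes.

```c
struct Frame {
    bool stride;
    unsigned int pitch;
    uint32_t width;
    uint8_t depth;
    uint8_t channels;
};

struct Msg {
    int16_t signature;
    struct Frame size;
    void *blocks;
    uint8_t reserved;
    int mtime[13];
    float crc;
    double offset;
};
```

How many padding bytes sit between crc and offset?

Frame: stride at 0 (size 1, align 1) → ends 1; pad 3 to align 4 for pitch; pitch at 4 (size 4, align 4) → ends 8; width at 8 (size 4, align 4) → ends 12; depth at 12 (size 1, align 1) → ends 13; channels at 13 (size 1, align 1) → ends 14; tail pad 2 to reach multiple of 4; total 16 bytes, alignment 4
signature at 0 (size 2, align 2) → ends 2
pad 2 to align 4 for size
size at 4 (size 16, align 4) → ends 20
pad 4 to align 8 for blocks
blocks at 24 (size 8, align 8) → ends 32
reserved at 32 (size 1, align 1) → ends 33
pad 3 to align 4 for mtime
mtime at 36 (size 52, align 4) → ends 88
crc at 88 (size 4, align 4) → ends 92
pad 4 to align 8 for offset
offset at 96 (size 8, align 8) → ends 104

4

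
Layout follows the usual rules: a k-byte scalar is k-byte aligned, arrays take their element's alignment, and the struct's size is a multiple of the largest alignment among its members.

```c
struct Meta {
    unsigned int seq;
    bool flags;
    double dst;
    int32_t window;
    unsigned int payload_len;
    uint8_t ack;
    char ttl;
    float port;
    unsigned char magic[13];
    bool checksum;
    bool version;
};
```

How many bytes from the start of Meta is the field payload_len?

@0: seq [4B, align 4] → 4
@4: flags [1B, align 1] → 5
+3 pad (align 8)
@8: dst [8B, align 8] → 16
@16: window [4B, align 4] → 20
@20: payload_len [4B, align 4] → 24

20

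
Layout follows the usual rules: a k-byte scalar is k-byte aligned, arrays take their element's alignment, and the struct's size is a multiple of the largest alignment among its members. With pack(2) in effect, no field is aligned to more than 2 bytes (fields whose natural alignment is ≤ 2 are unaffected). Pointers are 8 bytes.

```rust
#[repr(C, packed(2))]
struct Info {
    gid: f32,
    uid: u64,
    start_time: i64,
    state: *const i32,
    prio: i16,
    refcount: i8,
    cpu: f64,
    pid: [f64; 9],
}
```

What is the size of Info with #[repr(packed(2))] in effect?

@0: gid [4B, align 2] → 4
@4: uid [8B, align 2] → 12
@12: start_time [8B, align 2] → 20
@20: state [8B, align 2] → 28
@28: prio [2B, align 2] → 30
@30: refcount [1B, align 1] → 31
+1 pad (align 2)
@32: cpu [8B, align 2] → 40
@40: pid [72B, align 2] → 112
size 112, align 2

112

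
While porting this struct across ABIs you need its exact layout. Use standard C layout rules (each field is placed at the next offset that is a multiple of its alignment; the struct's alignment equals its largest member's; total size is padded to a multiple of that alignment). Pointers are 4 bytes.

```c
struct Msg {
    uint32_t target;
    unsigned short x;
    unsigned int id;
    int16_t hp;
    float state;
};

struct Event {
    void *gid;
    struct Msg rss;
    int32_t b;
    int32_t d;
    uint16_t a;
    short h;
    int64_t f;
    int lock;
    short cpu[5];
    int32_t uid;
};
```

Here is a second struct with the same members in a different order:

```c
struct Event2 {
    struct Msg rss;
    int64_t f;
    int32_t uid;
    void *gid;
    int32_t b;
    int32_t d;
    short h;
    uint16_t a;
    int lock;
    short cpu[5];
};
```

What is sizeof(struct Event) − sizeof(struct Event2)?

0

Msg: 0..4  target  (4B, 4-aligned); 4..6  x  (2B, 2-aligned); 6..8  -- padding (2B); 8..12  id  (4B, 4-aligned); 12..14  hp  (2B, 2-aligned); 14..16  -- padding (2B); 16..20  state  (4B, 4-aligned); sizeof = 20, alignof = 4
0..4  gid  (4B, 4-aligned)
4..24  rss  (20B, 4-aligned)
24..28  b  (4B, 4-aligned)
28..32  d  (4B, 4-aligned)
32..34  a  (2B, 2-aligned)
34..36  h  (2B, 2-aligned)
36..40  -- padding (4B)
40..48  f  (8B, 8-aligned)
48..52  lock  (4B, 4-aligned)
52..62  cpu  (10B, 2-aligned)
62..64  -- padding (2B)
64..68  uid  (4B, 4-aligned)
68..72  -- tail padding (4B)
sizeof = 72, alignof = 8
— Event2 —
0..20  rss  (20B, 4-aligned)
20..24  -- padding (4B)
24..32  f  (8B, 8-aligned)
32..36  uid  (4B, 4-aligned)
36..40  gid  (4B, 4-aligned)
40..44  b  (4B, 4-aligned)
44..48  d  (4B, 4-aligned)
48..50  h  (2B, 2-aligned)
50..52  a  (2B, 2-aligned)
52..56  lock  (4B, 4-aligned)
56..66  cpu  (10B, 2-aligned)
66..72  -- tail padding (6B)
sizeof = 72, alignof = 8
72 − 72 = 0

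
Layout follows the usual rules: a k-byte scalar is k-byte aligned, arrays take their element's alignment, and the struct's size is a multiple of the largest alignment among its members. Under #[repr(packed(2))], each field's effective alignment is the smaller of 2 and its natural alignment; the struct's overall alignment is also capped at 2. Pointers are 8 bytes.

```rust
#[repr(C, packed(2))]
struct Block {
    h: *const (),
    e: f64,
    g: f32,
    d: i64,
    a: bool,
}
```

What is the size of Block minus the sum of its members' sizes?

1

0..8  h  (8B, 2-aligned)
8..16  e  (8B, 2-aligned)
16..20  g  (4B, 2-aligned)
20..28  d  (8B, 2-aligned)
28..29  a  (1B, 1-aligned)
29..30  -- tail padding (1B)
sizeof = 30, alignof = 2
data bytes 29, size 30 → padding 1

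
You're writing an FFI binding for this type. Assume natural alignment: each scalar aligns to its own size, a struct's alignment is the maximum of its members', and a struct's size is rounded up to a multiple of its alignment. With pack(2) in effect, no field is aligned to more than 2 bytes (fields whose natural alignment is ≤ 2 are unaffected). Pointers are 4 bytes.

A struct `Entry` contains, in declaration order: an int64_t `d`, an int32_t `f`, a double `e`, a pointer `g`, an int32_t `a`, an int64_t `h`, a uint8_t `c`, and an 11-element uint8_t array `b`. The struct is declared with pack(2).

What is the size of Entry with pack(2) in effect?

48

0..8  d  (8B, 2-aligned)
8..12  f  (4B, 2-aligned)
12..20  e  (8B, 2-aligned)
20..24  g  (4B, 2-aligned)
24..28  a  (4B, 2-aligned)
28..36  h  (8B, 2-aligned)
36..37  c  (1B, 1-aligned)
37..48  b  (11B, 1-aligned)
sizeof = 48, alignof = 2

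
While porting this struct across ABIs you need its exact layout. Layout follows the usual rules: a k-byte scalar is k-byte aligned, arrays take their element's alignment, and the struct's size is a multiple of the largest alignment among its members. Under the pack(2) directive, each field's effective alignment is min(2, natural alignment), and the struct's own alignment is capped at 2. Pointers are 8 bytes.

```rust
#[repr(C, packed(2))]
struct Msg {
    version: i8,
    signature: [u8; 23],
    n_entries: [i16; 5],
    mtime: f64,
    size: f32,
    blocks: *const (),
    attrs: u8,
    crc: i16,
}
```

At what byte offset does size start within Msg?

42

@0: version [1B, align 1] → 1
@1: signature [23B, align 1] → 24
@24: n_entries [10B, align 2] → 34
@34: mtime [8B, align 2] → 42
@42: size [4B, align 2] → 46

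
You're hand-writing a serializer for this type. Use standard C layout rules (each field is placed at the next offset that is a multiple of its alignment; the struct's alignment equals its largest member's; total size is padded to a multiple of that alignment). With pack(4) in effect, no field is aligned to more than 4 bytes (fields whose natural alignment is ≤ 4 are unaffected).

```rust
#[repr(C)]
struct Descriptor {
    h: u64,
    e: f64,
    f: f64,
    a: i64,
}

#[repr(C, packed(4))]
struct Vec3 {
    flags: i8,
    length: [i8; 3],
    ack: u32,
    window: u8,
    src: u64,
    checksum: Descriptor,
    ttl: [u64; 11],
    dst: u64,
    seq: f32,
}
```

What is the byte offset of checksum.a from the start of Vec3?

44

Descriptor: 0..8  h  (8B, 8-aligned); 8..16  e  (8B, 8-aligned); 16..24  f  (8B, 8-aligned); 24..32  a  (8B, 8-aligned); sizeof = 32, alignof = 8
0..1  flags  (1B, 1-aligned)
1..4  length  (3B, 1-aligned)
4..8  ack  (4B, 4-aligned)
8..9  window  (1B, 1-aligned)
9..12  -- padding (3B)
12..20  src  (8B, 4-aligned)
20..52  checksum  (32B, 4-aligned)
within Descriptor: a at 24
20 + 24 = 44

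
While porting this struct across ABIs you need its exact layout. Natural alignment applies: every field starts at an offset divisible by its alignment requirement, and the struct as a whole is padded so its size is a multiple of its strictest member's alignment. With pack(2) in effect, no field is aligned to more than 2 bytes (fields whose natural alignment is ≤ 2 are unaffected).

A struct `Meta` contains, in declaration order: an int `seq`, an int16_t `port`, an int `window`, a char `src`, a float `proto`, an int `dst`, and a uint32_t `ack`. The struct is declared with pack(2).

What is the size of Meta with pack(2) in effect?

seq at 0 (size 4, align 2) → ends 4
port at 4 (size 2, align 2) → ends 6
window at 6 (size 4, align 2) → ends 10
src at 10 (size 1, align 1) → ends 11
pad 1 to align 2 for proto
proto at 12 (size 4, align 2) → ends 16
dst at 16 (size 4, align 2) → ends 20
ack at 20 (size 4, align 2) → ends 24
total 24 bytes, alignment 2

24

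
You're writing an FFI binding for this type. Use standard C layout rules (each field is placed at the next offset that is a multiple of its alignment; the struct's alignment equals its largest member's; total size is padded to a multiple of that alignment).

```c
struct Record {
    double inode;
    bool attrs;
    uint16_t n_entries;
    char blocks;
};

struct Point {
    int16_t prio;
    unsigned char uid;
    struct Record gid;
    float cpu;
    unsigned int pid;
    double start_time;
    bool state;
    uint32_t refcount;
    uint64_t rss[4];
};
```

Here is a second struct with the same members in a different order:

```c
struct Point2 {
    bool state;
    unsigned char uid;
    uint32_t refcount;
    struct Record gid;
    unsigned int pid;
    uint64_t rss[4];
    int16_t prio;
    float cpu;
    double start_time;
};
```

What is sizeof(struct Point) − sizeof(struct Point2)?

0

Record: inode at 0 (size 8, align 8) → ends 8; attrs at 8 (size 1, align 1) → ends 9; pad 1 to align 2 for n_entries; n_entries at 10 (size 2, align 2) → ends 12; blocks at 12 (size 1, align 1) → ends 13; tail pad 3 to reach multiple of 8; total 16 bytes, alignment 8
prio at 0 (size 2, align 2) → ends 2
uid at 2 (size 1, align 1) → ends 3
pad 5 to align 8 for gid
gid at 8 (size 16, align 8) → ends 24
cpu at 24 (size 4, align 4) → ends 28
pid at 28 (size 4, align 4) → ends 32
start_time at 32 (size 8, align 8) → ends 40
state at 40 (size 1, align 1) → ends 41
pad 3 to align 4 for refcount
refcount at 44 (size 4, align 4) → ends 48
rss at 48 (size 32, align 8) → ends 80
total 80 bytes, alignment 8
— Point2 —
state at 0 (size 1, align 1) → ends 1
uid at 1 (size 1, align 1) → ends 2
pad 2 to align 4 for refcount
refcount at 4 (size 4, align 4) → ends 8
gid at 8 (size 16, align 8) → ends 24
pid at 24 (size 4, align 4) → ends 28
pad 4 to align 8 for rss
rss at 32 (size 32, align 8) → ends 64
prio at 64 (size 2, align 2) → ends 66
pad 2 to align 4 for cpu
cpu at 68 (size 4, align 4) → ends 72
start_time at 72 (size 8, align 8) → ends 80
total 80 bytes, alignment 8
80 − 80 = 0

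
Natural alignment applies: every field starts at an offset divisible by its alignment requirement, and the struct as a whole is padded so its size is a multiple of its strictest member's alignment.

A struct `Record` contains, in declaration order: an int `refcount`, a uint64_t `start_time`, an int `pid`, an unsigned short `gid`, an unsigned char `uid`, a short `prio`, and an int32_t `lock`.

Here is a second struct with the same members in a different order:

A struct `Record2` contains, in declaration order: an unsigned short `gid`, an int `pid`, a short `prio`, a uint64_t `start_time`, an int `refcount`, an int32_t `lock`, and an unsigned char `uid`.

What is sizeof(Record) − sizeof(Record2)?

0..4  refcount  (4B, 4-aligned)
4..8  -- padding (4B)
8..16  start_time  (8B, 8-aligned)
16..20  pid  (4B, 4-aligned)
20..22  gid  (2B, 2-aligned)
22..23  uid  (1B, 1-aligned)
23..24  -- padding (1B)
24..26  prio  (2B, 2-aligned)
26..28  -- padding (2B)
28..32  lock  (4B, 4-aligned)
sizeof = 32, alignof = 8
— Record2 —
0..2  gid  (2B, 2-aligned)
2..4  -- padding (2B)
4..8  pid  (4B, 4-aligned)
8..10  prio  (2B, 2-aligned)
10..16  -- padding (6B)
16..24  start_time  (8B, 8-aligned)
24..28  refcount  (4B, 4-aligned)
28..32  lock  (4B, 4-aligned)
32..33  uid  (1B, 1-aligned)
33..40  -- tail padding (7B)
sizeof = 40, alignof = 8
32 − 40 = -8

-8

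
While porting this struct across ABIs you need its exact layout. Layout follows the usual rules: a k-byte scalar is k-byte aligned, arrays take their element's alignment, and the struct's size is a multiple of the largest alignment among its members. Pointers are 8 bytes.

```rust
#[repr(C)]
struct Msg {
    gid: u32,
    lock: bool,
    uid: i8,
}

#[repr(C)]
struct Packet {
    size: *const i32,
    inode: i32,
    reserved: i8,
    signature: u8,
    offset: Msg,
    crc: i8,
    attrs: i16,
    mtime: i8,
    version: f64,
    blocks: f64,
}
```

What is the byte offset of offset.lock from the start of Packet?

Msg: @0: gid [4B, align 4] → 4; @4: lock [1B, align 1] → 5; @5: uid [1B, align 1] → 6; +2 tail pad (align 4); size 8, align 4
@0: size [8B, align 8] → 8
@8: inode [4B, align 4] → 12
@12: reserved [1B, align 1] → 13
@13: signature [1B, align 1] → 14
+2 pad (align 4)
@16: offset [8B, align 4] → 24
within Msg: lock at 4
16 + 4 = 20

20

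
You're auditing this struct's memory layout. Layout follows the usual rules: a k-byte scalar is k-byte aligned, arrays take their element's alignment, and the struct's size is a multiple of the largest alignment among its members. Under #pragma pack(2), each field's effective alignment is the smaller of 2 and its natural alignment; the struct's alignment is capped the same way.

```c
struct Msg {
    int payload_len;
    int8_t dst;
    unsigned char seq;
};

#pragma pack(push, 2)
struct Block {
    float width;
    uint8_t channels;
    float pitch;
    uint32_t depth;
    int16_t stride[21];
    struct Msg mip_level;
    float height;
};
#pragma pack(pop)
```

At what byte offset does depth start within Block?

Msg: 0..4  payload_len  (4B, 4-aligned); 4..5  dst  (1B, 1-aligned); 5..6  seq  (1B, 1-aligned); 6..8  -- tail padding (2B); sizeof = 8, alignof = 4
0..4  width  (4B, 2-aligned)
4..5  channels  (1B, 1-aligned)
5..6  -- padding (1B)
6..10  pitch  (4B, 2-aligned)
10..14  depth  (4B, 2-aligned)

10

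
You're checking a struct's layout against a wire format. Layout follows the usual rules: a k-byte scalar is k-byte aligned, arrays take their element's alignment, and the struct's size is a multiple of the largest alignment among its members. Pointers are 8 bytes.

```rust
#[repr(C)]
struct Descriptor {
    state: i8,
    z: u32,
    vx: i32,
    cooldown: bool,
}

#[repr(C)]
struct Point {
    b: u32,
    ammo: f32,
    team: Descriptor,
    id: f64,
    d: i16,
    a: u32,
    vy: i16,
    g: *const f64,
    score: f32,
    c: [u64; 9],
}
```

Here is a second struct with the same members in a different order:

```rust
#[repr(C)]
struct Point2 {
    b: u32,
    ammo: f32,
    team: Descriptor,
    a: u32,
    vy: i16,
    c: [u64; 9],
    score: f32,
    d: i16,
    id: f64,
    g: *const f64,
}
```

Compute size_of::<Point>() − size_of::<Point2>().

Descriptor: @0: state [1B, align 1] → 1; +3 pad (align 4); @4: z [4B, align 4] → 8; @8: vx [4B, align 4] → 12; @12: cooldown [1B, align 1] → 13; +3 tail pad (align 4); size 16, align 4
@0: b [4B, align 4] → 4
@4: ammo [4B, align 4] → 8
@8: team [16B, align 4] → 24
@24: id [8B, align 8] → 32
@32: d [2B, align 2] → 34
+2 pad (align 4)
@36: a [4B, align 4] → 40
@40: vy [2B, align 2] → 42
+6 pad (align 8)
@48: g [8B, align 8] → 56
@56: score [4B, align 4] → 60
+4 pad (align 8)
@64: c [72B, align 8] → 136
size 136, align 8
— Point2 —
@0: b [4B, align 4] → 4
@4: ammo [4B, align 4] → 8
@8: team [16B, align 4] → 24
@24: a [4B, align 4] → 28
@28: vy [2B, align 2] → 30
+2 pad (align 8)
@32: c [72B, align 8] → 104
@104: score [4B, align 4] → 108
@108: d [2B, align 2] → 110
+2 pad (align 8)
@112: id [8B, align 8] → 120
@120: g [8B, align 8] → 128
size 128, align 8
136 − 128 = 8

8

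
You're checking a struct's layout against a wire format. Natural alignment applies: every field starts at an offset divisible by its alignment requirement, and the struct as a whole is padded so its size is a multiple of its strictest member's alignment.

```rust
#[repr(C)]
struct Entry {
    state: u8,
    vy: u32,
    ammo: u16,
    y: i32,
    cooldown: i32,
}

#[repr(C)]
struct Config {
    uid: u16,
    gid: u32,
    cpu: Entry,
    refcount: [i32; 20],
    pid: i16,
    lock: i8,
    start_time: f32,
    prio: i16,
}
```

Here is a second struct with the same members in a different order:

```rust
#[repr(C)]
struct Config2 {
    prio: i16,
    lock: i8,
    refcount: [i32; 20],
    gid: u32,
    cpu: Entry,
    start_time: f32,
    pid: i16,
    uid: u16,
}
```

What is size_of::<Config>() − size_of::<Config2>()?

Entry: @0: state [1B, align 1] → 1; +3 pad (align 4); @4: vy [4B, align 4] → 8; @8: ammo [2B, align 2] → 10; +2 pad (align 4); @12: y [4B, align 4] → 16; @16: cooldown [4B, align 4] → 20; size 20, align 4
@0: uid [2B, align 2] → 2
+2 pad (align 4)
@4: gid [4B, align 4] → 8
@8: cpu [20B, align 4] → 28
@28: refcount [80B, align 4] → 108
@108: pid [2B, align 2] → 110
@110: lock [1B, align 1] → 111
+1 pad (align 4)
@112: start_time [4B, align 4] → 116
@116: prio [2B, align 2] → 118
+2 tail pad (align 4)
size 120, align 4
— Config2 —
@0: prio [2B, align 2] → 2
@2: lock [1B, align 1] → 3
+1 pad (align 4)
@4: refcount [80B, align 4] → 84
@84: gid [4B, align 4] → 88
@88: cpu [20B, align 4] → 108
@108: start_time [4B, align 4] → 112
@112: pid [2B, align 2] → 114
@114: uid [2B, align 2] → 116
size 116, align 4
120 − 116 = 4

4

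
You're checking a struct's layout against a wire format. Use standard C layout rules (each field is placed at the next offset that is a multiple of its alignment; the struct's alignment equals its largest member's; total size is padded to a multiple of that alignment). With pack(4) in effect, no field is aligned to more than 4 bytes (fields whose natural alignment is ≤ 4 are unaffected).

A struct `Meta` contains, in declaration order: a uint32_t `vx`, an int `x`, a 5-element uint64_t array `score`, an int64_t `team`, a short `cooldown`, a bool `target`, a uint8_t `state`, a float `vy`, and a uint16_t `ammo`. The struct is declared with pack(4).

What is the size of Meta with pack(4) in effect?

68

0..4  vx  (4B, 4-aligned)
4..8  x  (4B, 4-aligned)
8..48  score  (40B, 4-aligned)
48..56  team  (8B, 4-aligned)
56..58  cooldown  (2B, 2-aligned)
58..59  target  (1B, 1-aligned)
59..60  state  (1B, 1-aligned)
60..64  vy  (4B, 4-aligned)
64..66  ammo  (2B, 2-aligned)
66..68  -- tail padding (2B)
sizeof = 68, alignof = 4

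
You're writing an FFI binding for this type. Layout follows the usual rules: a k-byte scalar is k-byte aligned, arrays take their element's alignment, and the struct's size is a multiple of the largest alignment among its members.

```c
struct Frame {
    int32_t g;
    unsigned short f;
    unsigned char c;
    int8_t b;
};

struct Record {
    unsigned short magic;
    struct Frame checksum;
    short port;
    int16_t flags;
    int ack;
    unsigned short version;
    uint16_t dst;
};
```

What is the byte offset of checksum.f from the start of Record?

8

Frame: 0..4  g  (4B, 4-aligned); 4..6  f  (2B, 2-aligned); 6..7  c  (1B, 1-aligned); 7..8  b  (1B, 1-aligned); sizeof = 8, alignof = 4
0..2  magic  (2B, 2-aligned)
2..4  -- padding (2B)
4..12  checksum  (8B, 4-aligned)
within Frame: f at 4
4 + 4 = 8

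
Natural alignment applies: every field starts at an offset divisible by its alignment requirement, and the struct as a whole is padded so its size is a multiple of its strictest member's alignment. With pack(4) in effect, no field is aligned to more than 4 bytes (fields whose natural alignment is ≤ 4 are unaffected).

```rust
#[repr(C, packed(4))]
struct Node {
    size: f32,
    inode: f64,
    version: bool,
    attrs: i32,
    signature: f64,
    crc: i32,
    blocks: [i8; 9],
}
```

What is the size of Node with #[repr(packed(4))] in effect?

@0: size [4B, align 4] → 4
@4: inode [8B, align 4] → 12
@12: version [1B, align 1] → 13
+3 pad (align 4)
@16: attrs [4B, align 4] → 20
@20: signature [8B, align 4] → 28
@28: crc [4B, align 4] → 32
@32: blocks [9B, align 1] → 41
+3 tail pad (align 4)
size 44, align 4

44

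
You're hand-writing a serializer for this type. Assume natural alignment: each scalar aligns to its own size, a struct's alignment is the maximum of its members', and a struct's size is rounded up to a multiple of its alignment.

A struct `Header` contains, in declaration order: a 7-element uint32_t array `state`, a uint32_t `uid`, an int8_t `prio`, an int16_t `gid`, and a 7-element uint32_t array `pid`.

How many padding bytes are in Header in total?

1

0..28  state  (28B, 4-aligned)
28..32  uid  (4B, 4-aligned)
32..33  prio  (1B, 1-aligned)
33..34  -- padding (1B)
34..36  gid  (2B, 2-aligned)
36..64  pid  (28B, 4-aligned)
sizeof = 64, alignof = 4
data bytes 63, size 64 → padding 1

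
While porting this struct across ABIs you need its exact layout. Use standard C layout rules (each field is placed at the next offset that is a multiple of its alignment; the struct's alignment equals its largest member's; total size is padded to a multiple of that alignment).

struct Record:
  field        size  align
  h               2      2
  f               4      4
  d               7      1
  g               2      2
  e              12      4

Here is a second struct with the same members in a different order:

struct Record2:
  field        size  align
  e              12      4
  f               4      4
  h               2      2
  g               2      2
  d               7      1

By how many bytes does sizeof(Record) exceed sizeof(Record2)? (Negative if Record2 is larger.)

4

h at 0 (size 2, align 2) → ends 2
pad 2 to align 4 for f
f at 4 (size 4, align 4) → ends 8
d at 8 (size 7, align 1) → ends 15
pad 1 to align 2 for g
g at 16 (size 2, align 2) → ends 18
pad 2 to align 4 for e
e at 20 (size 12, align 4) → ends 32
total 32 bytes, alignment 4
— Record2 —
e at 0 (size 12, align 4) → ends 12
f at 12 (size 4, align 4) → ends 16
h at 16 (size 2, align 2) → ends 18
g at 18 (size 2, align 2) → ends 20
d at 20 (size 7, align 1) → ends 27
tail pad 1 to reach multiple of 4
total 28 bytes, alignment 4
32 − 28 = 4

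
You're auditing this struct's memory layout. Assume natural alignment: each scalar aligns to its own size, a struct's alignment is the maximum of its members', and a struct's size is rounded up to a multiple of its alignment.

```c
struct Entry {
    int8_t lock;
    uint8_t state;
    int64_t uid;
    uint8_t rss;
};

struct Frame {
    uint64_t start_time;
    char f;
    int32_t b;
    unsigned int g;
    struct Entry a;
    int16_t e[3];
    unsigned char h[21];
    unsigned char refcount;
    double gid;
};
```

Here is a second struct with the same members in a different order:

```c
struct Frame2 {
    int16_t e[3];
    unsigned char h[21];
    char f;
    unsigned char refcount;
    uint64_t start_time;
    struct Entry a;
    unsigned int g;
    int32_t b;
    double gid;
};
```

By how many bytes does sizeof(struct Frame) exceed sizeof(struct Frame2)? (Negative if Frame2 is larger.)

8

Entry: 0..1  lock  (1B, 1-aligned); 1..2  state  (1B, 1-aligned); 2..8  -- padding (6B); 8..16  uid  (8B, 8-aligned); 16..17  rss  (1B, 1-aligned); 17..24  -- tail padding (7B); sizeof = 24, alignof = 8
0..8  start_time  (8B, 8-aligned)
8..9  f  (1B, 1-aligned)
9..12  -- padding (3B)
12..16  b  (4B, 4-aligned)
16..20  g  (4B, 4-aligned)
20..24  -- padding (4B)
24..48  a  (24B, 8-aligned)
48..54  e  (6B, 2-aligned)
54..75  h  (21B, 1-aligned)
75..76  refcount  (1B, 1-aligned)
76..80  -- padding (4B)
80..88  gid  (8B, 8-aligned)
sizeof = 88, alignof = 8
— Frame2 —
0..6  e  (6B, 2-aligned)
6..27  h  (21B, 1-aligned)
27..28  f  (1B, 1-aligned)
28..29  refcount  (1B, 1-aligned)
29..32  -- padding (3B)
32..40  start_time  (8B, 8-aligned)
40..64  a  (24B, 8-aligned)
64..68  g  (4B, 4-aligned)
68..72  b  (4B, 4-aligned)
72..80  gid  (8B, 8-aligned)
sizeof = 80, alignof = 8
88 − 80 = 8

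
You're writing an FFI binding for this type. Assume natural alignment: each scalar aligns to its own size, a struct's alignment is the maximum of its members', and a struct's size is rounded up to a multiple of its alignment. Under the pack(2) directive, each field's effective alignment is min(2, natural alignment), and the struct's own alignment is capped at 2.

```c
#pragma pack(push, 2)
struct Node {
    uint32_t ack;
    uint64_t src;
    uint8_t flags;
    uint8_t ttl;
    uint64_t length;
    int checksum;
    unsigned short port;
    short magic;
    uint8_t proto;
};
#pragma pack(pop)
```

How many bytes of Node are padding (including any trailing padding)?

ack at 0 (size 4, align 2) → ends 4
src at 4 (size 8, align 2) → ends 12
flags at 12 (size 1, align 1) → ends 13
ttl at 13 (size 1, align 1) → ends 14
length at 14 (size 8, align 2) → ends 22
checksum at 22 (size 4, align 2) → ends 26
port at 26 (size 2, align 2) → ends 28
magic at 28 (size 2, align 2) → ends 30
proto at 30 (size 1, align 1) → ends 31
tail pad 1 to reach multiple of 2
total 32 bytes, alignment 2
data bytes 31, size 32 → padding 1

1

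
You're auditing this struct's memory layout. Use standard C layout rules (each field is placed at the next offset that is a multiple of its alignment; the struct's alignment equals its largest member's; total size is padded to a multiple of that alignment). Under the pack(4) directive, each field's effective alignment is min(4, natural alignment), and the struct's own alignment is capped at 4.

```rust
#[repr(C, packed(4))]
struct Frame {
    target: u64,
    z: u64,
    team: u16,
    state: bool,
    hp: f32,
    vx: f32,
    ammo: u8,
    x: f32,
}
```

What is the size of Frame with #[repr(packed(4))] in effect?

36

0..8  target  (8B, 4-aligned)
8..16  z  (8B, 4-aligned)
16..18  team  (2B, 2-aligned)
18..19  state  (1B, 1-aligned)
19..20  -- padding (1B)
20..24  hp  (4B, 4-aligned)
24..28  vx  (4B, 4-aligned)
28..29  ammo  (1B, 1-aligned)
29..32  -- padding (3B)
32..36  x  (4B, 4-aligned)
sizeof = 36, alignof = 4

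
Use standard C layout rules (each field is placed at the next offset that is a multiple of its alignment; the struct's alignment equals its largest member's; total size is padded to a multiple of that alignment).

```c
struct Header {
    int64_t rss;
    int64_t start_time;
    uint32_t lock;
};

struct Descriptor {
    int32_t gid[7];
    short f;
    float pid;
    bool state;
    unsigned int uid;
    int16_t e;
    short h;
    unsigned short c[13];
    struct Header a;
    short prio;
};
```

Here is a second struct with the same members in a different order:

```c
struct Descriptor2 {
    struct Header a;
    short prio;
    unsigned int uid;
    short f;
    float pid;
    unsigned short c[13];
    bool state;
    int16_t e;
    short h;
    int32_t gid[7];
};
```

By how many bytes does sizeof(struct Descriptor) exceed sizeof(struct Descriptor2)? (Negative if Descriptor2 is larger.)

Header: 0..8  rss  (8B, 8-aligned); 8..16  start_time  (8B, 8-aligned); 16..20  lock  (4B, 4-aligned); 20..24  -- tail padding (4B); sizeof = 24, alignof = 8
0..28  gid  (28B, 4-aligned)
28..30  f  (2B, 2-aligned)
30..32  -- padding (2B)
32..36  pid  (4B, 4-aligned)
36..37  state  (1B, 1-aligned)
37..40  -- padding (3B)
40..44  uid  (4B, 4-aligned)
44..46  e  (2B, 2-aligned)
46..48  h  (2B, 2-aligned)
48..74  c  (26B, 2-aligned)
74..80  -- padding (6B)
80..104  a  (24B, 8-aligned)
104..106  prio  (2B, 2-aligned)
106..112  -- tail padding (6B)
sizeof = 112, alignof = 8
— Descriptor2 —
0..24  a  (24B, 8-aligned)
24..26  prio  (2B, 2-aligned)
26..28  -- padding (2B)
28..32  uid  (4B, 4-aligned)
32..34  f  (2B, 2-aligned)
34..36  -- padding (2B)
36..40  pid  (4B, 4-aligned)
40..66  c  (26B, 2-aligned)
66..67  state  (1B, 1-aligned)
67..68  -- padding (1B)
68..70  e  (2B, 2-aligned)
70..72  h  (2B, 2-aligned)
72..100  gid  (28B, 4-aligned)
100..104  -- tail padding (4B)
sizeof = 104, alignof = 8
112 − 104 = 8

8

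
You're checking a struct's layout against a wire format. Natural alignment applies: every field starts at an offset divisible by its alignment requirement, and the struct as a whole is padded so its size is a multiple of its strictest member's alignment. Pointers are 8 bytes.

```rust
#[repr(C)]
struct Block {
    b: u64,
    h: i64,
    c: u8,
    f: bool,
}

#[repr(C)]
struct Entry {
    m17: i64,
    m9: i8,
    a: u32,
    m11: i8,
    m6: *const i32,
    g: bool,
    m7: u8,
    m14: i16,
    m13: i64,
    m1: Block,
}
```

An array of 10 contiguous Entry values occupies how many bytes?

720

Block: 0..8  b  (8B, 8-aligned); 8..16  h  (8B, 8-aligned); 16..17  c  (1B, 1-aligned); 17..18  f  (1B, 1-aligned); 18..24  -- tail padding (6B); sizeof = 24, alignof = 8
0..8  m17  (8B, 8-aligned)
8..9  m9  (1B, 1-aligned)
9..12  -- padding (3B)
12..16  a  (4B, 4-aligned)
16..17  m11  (1B, 1-aligned)
17..24  -- padding (7B)
24..32  m6  (8B, 8-aligned)
32..33  g  (1B, 1-aligned)
33..34  m7  (1B, 1-aligned)
34..36  m14  (2B, 2-aligned)
36..40  -- padding (4B)
40..48  m13  (8B, 8-aligned)
48..72  m1  (24B, 8-aligned)
sizeof = 72, alignof = 8
array of 10: 10 × 72 = 720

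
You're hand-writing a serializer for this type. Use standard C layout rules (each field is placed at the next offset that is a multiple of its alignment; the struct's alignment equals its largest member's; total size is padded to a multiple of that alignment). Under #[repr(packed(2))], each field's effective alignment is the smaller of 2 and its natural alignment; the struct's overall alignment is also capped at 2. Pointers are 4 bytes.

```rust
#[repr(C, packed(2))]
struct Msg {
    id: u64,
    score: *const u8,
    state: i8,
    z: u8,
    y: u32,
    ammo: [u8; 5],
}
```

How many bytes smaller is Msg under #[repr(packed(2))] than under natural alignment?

8

natural layout:
  id at 0 (size 8, align 8) → ends 8
  score at 8 (size 4, align 4) → ends 12
  state at 12 (size 1, align 1) → ends 13
  z at 13 (size 1, align 1) → ends 14
  pad 2 to align 4 for y
  y at 16 (size 4, align 4) → ends 20
  ammo at 20 (size 5, align 1) → ends 25
  tail pad 7 to reach multiple of 8
  total 32 bytes, alignment 8
packed(2) layout:
  id at 0 (size 8, align 2) → ends 8
  score at 8 (size 4, align 2) → ends 12
  state at 12 (size 1, align 1) → ends 13
  z at 13 (size 1, align 1) → ends 14
  y at 14 (size 4, align 2) → ends 18
  ammo at 18 (size 5, align 1) → ends 23
  tail pad 1 to reach multiple of 2
  total 24 bytes, alignment 2
32 − 24 = 8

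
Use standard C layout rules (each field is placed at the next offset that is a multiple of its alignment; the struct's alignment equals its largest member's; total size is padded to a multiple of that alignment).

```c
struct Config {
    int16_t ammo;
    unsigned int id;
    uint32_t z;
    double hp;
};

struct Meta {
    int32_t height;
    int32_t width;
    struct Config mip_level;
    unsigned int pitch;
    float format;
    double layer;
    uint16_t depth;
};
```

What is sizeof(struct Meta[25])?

Config: 0..2  ammo  (2B, 2-aligned); 2..4  -- padding (2B); 4..8  id  (4B, 4-aligned); 8..12  z  (4B, 4-aligned); 12..16  -- padding (4B); 16..24  hp  (8B, 8-aligned); sizeof = 24, alignof = 8
0..4  height  (4B, 4-aligned)
4..8  width  (4B, 4-aligned)
8..32  mip_level  (24B, 8-aligned)
32..36  pitch  (4B, 4-aligned)
36..40  format  (4B, 4-aligned)
40..48  layer  (8B, 8-aligned)
48..50  depth  (2B, 2-aligned)
50..56  -- tail padding (6B)
sizeof = 56, alignof = 8
array of 25: 25 × 56 = 1400

1400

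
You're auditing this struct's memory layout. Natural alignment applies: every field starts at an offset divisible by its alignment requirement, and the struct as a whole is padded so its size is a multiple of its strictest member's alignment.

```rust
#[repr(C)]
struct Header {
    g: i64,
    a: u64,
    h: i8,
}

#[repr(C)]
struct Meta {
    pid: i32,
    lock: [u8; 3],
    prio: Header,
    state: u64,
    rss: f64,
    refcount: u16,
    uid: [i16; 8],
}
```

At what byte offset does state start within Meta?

Header: 0..8  g  (8B, 8-aligned); 8..16  a  (8B, 8-aligned); 16..17  h  (1B, 1-aligned); 17..24  -- tail padding (7B); sizeof = 24, alignof = 8
0..4  pid  (4B, 4-aligned)
4..7  lock  (3B, 1-aligned)
7..8  -- padding (1B)
8..32  prio  (24B, 8-aligned)
32..40  state  (8B, 8-aligned)

32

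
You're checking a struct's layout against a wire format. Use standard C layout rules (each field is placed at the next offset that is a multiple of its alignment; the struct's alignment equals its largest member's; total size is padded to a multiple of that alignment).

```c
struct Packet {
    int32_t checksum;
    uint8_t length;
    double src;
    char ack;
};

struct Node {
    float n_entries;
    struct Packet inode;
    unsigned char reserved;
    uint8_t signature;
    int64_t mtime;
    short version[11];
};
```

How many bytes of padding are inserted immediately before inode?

Packet: 0..4  checksum  (4B, 4-aligned); 4..5  length  (1B, 1-aligned); 5..8  -- padding (3B); 8..16  src  (8B, 8-aligned); 16..17  ack  (1B, 1-aligned); 17..24  -- tail padding (7B); sizeof = 24, alignof = 8
0..4  n_entries  (4B, 4-aligned)
4..8  -- padding (4B)
8..32  inode  (24B, 8-aligned)

4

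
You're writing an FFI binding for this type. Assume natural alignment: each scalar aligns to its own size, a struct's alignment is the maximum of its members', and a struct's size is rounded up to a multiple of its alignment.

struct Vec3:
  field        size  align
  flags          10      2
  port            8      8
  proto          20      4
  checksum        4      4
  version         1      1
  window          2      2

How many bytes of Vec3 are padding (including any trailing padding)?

@0: flags [10B, align 2] → 10
+6 pad (align 8)
@16: port [8B, align 8] → 24
@24: proto [20B, align 4] → 44
@44: checksum [4B, align 4] → 48
@48: version [1B, align 1] → 49
+1 pad (align 2)
@50: window [2B, align 2] → 52
+4 tail pad (align 8)
size 56, align 8
data bytes 45, size 56 → padding 11

11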